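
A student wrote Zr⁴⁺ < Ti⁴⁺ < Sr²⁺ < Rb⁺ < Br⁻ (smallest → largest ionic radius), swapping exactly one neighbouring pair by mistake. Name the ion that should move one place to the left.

Compare adjacent ions: Ti⁴⁺ and Zr⁴⁺ are in one column with the same charge; the lighter period-4 ion has one fewer shell and is smaller — yet in this increasing list Zr⁴⁺ sits before Ti⁴⁺. Nothing else is reversed, so Ti⁴⁺ should move one place to the left.

Ti⁴⁺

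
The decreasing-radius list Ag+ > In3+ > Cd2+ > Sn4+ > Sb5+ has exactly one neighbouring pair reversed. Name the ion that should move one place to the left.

Compare adjacent ions: they are isoelectronic (46 e⁻) and In has more protons than Cd (49 vs 48), making In3+ smaller — yet in this decreasing list In3+ sits before Cd2+. Nothing else is reversed, so Cd2+ should move one place to the left.

Cd2+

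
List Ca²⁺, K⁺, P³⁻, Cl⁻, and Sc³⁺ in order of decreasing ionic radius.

P³⁻ > Cl⁻ > K⁺ > Ca²⁺ > Sc³⁺

These species are isoelectronic with 18 electrons. The only difference is the number of protons: Sc³⁺ (Z=21), Ca²⁺ (Z=20), K⁺ (Z=19), Cl⁻ (Z=17), P³⁻ (Z=15). The strongest nuclear pull (Sc³⁺) gives the smallest ion.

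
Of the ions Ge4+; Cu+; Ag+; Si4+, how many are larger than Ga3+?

Tabulating Z and e⁻: Si4+ has 10 e⁻ (Z=14), Ge4+ has 28 e⁻ (Z=32), Ga3+ has 28 e⁻ (Z=31), Cu+ has 28 e⁻ (Z=29), Ag+ has 46 e⁻ (Z=47). Si4+ < Ge4+ (same group, 1 shell fewer); Ge4+ < Ga3+ (both 28 e⁻, Z=32>31); Ga3+ < Cu+ (isoelectronic, higher Z=31 is smaller); Cu+ < Ag+ (same group, 1 shell fewer).
Relative to Ga3+, the ions that are larger are Cu+, Ag+. Count: 2.

2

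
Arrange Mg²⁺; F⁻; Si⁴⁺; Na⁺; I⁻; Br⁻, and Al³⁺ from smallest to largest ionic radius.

Si⁴⁺ < Al³⁺ < Mg²⁺ < Na⁺ < F⁻ < Br⁻ < I⁻

Electron counts and nuclear charges: Si⁴⁺ has 10 e⁻ (Z=14), Al³⁺ has 10 e⁻ (Z=13), Mg²⁺ has 10 e⁻ (Z=12), Na⁺ has 10 e⁻ (Z=11), F⁻ has 10 e⁻ (Z=9), Br⁻ has 36 e⁻ (Z=35), I⁻ has 54 e⁻ (Z=53). Si⁴⁺ < Al³⁺ (both 10 e⁻, Z=14>13); Al³⁺ < Mg²⁺ (isoelectronic, higher Z=13 is smaller); Mg²⁺ < Na⁺ (both 10 e⁻, Z=12>11); Na⁺ < F⁻ (isoelectronic, higher Z=11 is smaller); F⁻ < Br⁻ (same group, 2 shells fewer); Br⁻ < I⁻ (same group, 1 shell fewer).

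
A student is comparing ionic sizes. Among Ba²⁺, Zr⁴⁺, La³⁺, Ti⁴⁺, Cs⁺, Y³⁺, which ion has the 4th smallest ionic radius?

Electron counts and nuclear charges: Ti⁴⁺ (Z=22, 18 e⁻), Zr⁴⁺ (Z=40, 36 e⁻), Y³⁺ (Z=39, 36 e⁻), La³⁺ (Z=57, 54 e⁻), Ba²⁺ (Z=56, 54 e⁻), Cs⁺ (Z=55, 54 e⁻). Ti⁴⁺ < Zr⁴⁺ (same group, period 4 vs 5); Zr⁴⁺ < Y³⁺ (both 36 e⁻, Z=40>39); Y³⁺ < La³⁺ (same group, period 5 vs 6); La³⁺ < Ba²⁺ (isoelectronic, higher Z=57 is smaller); Ba²⁺ < Cs⁺ (both 54 e⁻, Z=56>55).
So the order is Ti⁴⁺ < Zr⁴⁺ < Y³⁺ < La³⁺ < Ba²⁺ < Cs⁺; the 4th-smallest ion is La³⁺.

La³⁺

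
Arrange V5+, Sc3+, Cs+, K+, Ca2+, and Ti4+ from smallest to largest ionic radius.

V5+ < Ti4+ < Sc3+ < Ca2+ < K+ < Cs+

First list Z and electron count for each: V5+ (Z=23, 18 e⁻), Ti4+ (Z=22, 18 e⁻), Sc3+ (Z=21, 18 e⁻), Ca2+ (Z=20, 18 e⁻), K+ (Z=19, 18 e⁻), Cs+ (Z=55, 54 e⁻). V5+ < Ti4+ (isoelectronic, higher Z=23 is smaller); Ti4+ < Sc3+ (both 18 e⁻, Z=22>21); Sc3+ < Ca2+ (isoelectronic, higher Z=21 is smaller); Ca2+ < K+ (both 18 e⁻, Z=20>19); K+ < Cs+ (same group, 2 shells fewer).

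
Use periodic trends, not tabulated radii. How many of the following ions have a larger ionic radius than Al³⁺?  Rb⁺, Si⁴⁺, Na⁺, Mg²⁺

Si⁴⁺: 10 e⁻, Z=14, Al³⁺: 10 e⁻, Z=13, Mg²⁺: 10 e⁻, Z=12, Na⁺: 10 e⁻, Z=11, Rb⁺: 36 e⁻, Z=37. Si⁴⁺ < Al³⁺ (both 10 e⁻, Z=14>13); Al³⁺ < Mg²⁺ (both 10 e⁻, Z=13>12); Mg²⁺ < Na⁺ (both 10 e⁻, Z=12>11); Na⁺ < Rb⁺ (same group, period 3 vs 5).
Placing each against Al³⁺: smaller — Si⁴⁺; larger — Mg²⁺, Na⁺, Rb⁺. That's 3.

3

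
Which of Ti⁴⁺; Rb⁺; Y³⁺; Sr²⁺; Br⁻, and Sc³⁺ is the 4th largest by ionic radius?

Y³⁺

Work out protons and electrons: Ti⁴⁺ (Z=22, 18 e⁻), Sc³⁺ (Z=21, 18 e⁻), Y³⁺ (Z=39, 36 e⁻), Sr²⁺ (Z=38, 36 e⁻), Rb⁺ (Z=37, 36 e⁻), Br⁻ (Z=35, 36 e⁻). Ti⁴⁺ < Sc³⁺ (isoelectronic, higher Z=22 is smaller); Sc³⁺ < Y³⁺ (same group, period 4 vs 5); Y³⁺ < Sr²⁺ (isoelectronic, higher Z=39 is smaller); Sr²⁺ < Rb⁺ (both 36 e⁻, Z=38>37); Rb⁺ < Br⁻ (isoelectronic, higher Z=37 is smaller).
So the order is Ti⁴⁺ < Sc³⁺ < Y³⁺ < Sr²⁺ < Rb⁺ < Br⁻; the 4th-largest ion is Y³⁺.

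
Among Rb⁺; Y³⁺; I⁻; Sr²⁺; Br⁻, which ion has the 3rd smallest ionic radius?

Rb⁺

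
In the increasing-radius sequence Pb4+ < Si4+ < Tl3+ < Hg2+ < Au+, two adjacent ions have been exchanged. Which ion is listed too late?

Si4+

Compare adjacent ions: same group and charge — period 3 sits above period 6, so Si4+ is smaller — yet in this increasing list Pb4+ sits before Si4+. Nothing else is reversed, so Si4+ should move one place to the left.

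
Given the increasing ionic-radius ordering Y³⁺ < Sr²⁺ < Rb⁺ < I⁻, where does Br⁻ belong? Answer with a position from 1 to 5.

4

Electron counts and nuclear charges: Y³⁺ has 36 e⁻ (Z=39), Sr²⁺ has 36 e⁻ (Z=38), Rb⁺ has 36 e⁻ (Z=37), Br⁻ has 36 e⁻ (Z=35), I⁻ has 54 e⁻ (Z=53). Y³⁺ < Sr²⁺ (both 36 e⁻, Z=39>38); Sr²⁺ < Rb⁺ (isoelectronic, higher Z=38 is smaller); Rb⁺ < Br⁻ (isoelectronic, higher Z=37 is smaller); Br⁻ < I⁻ (same group, 1 shell fewer).
The complete sequence is Y³⁺ < Sr²⁺ < Rb⁺ < Br⁻ < I⁻. Br⁻ sits at position 4.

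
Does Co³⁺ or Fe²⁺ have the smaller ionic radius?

Co³⁺

Isoelectronic series (24 e⁻ each). Size is set by nuclear charge: more protons means a smaller ion. Co³⁺ (Z=27), Fe²⁺ (Z=26).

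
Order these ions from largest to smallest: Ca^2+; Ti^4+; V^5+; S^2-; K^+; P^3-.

Each ion has 18 electrons. The ranking follows nuclear charge in reverse — greater Z gives a smaller radius. V^5+ (Z=23), Ti^4+ (Z=22), Ca^2+ (Z=20), K^+ (Z=19), S^2- (Z=16), P^3- (Z=15).

P^3- > S^2- > K^+ > Ca^2+ > Ti^4+ > V^5+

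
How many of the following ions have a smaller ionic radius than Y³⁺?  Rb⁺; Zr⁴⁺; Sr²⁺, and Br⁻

1

These species are isoelectronic with 36 electrons. The only difference is the number of protons: Zr⁴⁺ (Z=40), Y³⁺ (Z=39), Sr²⁺ (Z=38), Rb⁺ (Z=37), Br⁻ (Z=35). The strongest nuclear pull (Zr⁴⁺) gives the smallest ion.
Placing each against Y³⁺: smaller — Zr⁴⁺; larger — Sr²⁺, Rb⁺, Br⁻. So 1 is smaller.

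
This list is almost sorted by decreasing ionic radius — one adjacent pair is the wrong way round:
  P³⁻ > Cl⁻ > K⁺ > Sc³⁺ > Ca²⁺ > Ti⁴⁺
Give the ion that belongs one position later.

Sc³⁺

The pair Sc³⁺, Ca²⁺ is the wrong way round — both have 18 electrons but Z(Sc)=21 > Z(Ca)=20, so Sc³⁺ should be the smaller of the two. All other adjacent pairs agree with periodic trends, so Sc³⁺ is the misplaced ion.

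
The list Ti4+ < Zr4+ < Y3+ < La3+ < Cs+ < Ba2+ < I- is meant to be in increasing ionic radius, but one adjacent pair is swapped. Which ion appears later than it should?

Ba2+

Scanning neighbour by neighbour, only Cs+/Ba2+ violates a trend: Ba2+ and Cs+ share 54 electrons; the higher nuclear charge on Ba (Z=56) contracts it more, so Ba2+ < Cs+. That makes Ba2+ the one sitting a position late relative to where it belongs.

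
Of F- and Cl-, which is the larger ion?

Cl-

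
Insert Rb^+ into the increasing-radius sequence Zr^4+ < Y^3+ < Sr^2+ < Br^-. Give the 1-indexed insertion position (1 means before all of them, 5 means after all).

4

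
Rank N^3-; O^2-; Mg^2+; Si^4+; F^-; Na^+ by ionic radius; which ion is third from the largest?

F^-

These species are isoelectronic with 10 electrons. The only difference is the number of protons: Si^4+ (Z=14), Mg^2+ (Z=12), Na^+ (Z=11), F^- (Z=9), O^2- (Z=8), N^3- (Z=7). The strongest nuclear pull (Si^4+) gives the smallest ion.
Ordering: Si^4+ < Mg^2+ < Na^+ < F^- < O^2- < N^3-. The third largest is F^-.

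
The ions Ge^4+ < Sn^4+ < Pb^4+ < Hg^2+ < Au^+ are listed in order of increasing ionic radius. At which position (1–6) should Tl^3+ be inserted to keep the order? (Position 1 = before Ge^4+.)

4

Work out protons and electrons: Ge^4+ has 28 e⁻ (Z=32), Sn^4+ has 46 e⁻ (Z=50), Pb^4+ has 78 e⁻ (Z=82), Tl^3+ has 78 e⁻ (Z=81), Hg^2+ has 78 e⁻ (Z=80), Au^+ has 78 e⁻ (Z=79). Ge^4+ < Sn^4+ (same group, period 4 vs 5); Sn^4+ < Pb^4+ (same group, period 5 vs 6); Pb^4+ < Tl^3+ (both 78 e⁻, Z=82>81); Tl^3+ < Hg^2+ (isoelectronic, higher Z=81 is smaller); Hg^2+ < Au^+ (both 78 e⁻, Z=80>79).
Merged order: Ge^4+ < Sn^4+ < Pb^4+ < Tl^3+ < Hg^2+ < Au^+ — Tl^3+ is number 4.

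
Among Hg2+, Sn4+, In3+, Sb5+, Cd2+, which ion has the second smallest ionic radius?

Electron counts and nuclear charges: Sb5+ has 46 e⁻ (Z=51), Sn4+ has 46 e⁻ (Z=50), In3+ has 46 e⁻ (Z=49), Cd2+ has 46 e⁻ (Z=48), Hg2+ has 78 e⁻ (Z=80). Sb5+ < Sn4+ (both 46 e⁻, Z=51>50); Sn4+ < In3+ (isoelectronic, higher Z=50 is smaller); In3+ < Cd2+ (both 46 e⁻, Z=49>48); Cd2+ < Hg2+ (same group, period 5 vs 6).
That gives Sb5+ < Sn4+ < In3+ < Cd2+ < Hg2+. From the smallest end, number 2 is Sn4+.

Sn4+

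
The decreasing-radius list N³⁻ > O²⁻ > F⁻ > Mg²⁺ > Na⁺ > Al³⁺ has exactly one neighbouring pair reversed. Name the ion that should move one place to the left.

The pair Mg²⁺, Na⁺ is the wrong way round — both have 10 electrons but Z(Mg)=12 > Z(Na)=11, so Mg²⁺ should be the smaller of the two. All other adjacent pairs agree with periodic trends, so Na⁺ is the misplaced ion.

Na⁺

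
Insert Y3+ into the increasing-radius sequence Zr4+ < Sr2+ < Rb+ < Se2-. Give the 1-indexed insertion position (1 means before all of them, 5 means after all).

Each ion has 36 electrons. The ranking follows nuclear charge in reverse — greater Z gives a smaller radius. Zr4+ (Z=40), Y3+ (Z=39), Sr2+ (Z=38), Rb+ (Z=37), Se2- (Z=34).
Putting Y3+ in gives Zr4+ < Y3+ < Sr2+ < Rb+ < Se2-; it lands at slot 2.

2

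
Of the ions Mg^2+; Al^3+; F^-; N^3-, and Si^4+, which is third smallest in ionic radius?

Mg^2+

These species are isoelectronic with 10 electrons. The only difference is the number of protons: Si^4+ (Z=14), Al^3+ (Z=13), Mg^2+ (Z=12), F^- (Z=9), N^3- (Z=7). The strongest nuclear pull (Si^4+) gives the smallest ion.
That gives Si^4+ < Al^3+ < Mg^2+ < F^- < N^3-. From the smallest end, number 3 is Mg^2+.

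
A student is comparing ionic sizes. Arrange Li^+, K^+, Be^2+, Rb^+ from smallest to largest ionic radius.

Be^2+ < Li^+ < K^+ < Rb^+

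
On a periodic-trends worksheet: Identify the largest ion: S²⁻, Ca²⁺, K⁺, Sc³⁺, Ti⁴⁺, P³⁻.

P³⁻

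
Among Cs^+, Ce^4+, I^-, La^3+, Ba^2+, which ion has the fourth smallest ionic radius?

These species are isoelectronic with 54 electrons. The only difference is the number of protons: Ce^4+ (Z=58), La^3+ (Z=57), Ba^2+ (Z=56), Cs^+ (Z=55), I^- (Z=53). The strongest nuclear pull (Ce^4+) gives the smallest ion.
Full ascending order: Ce^4+ < La^3+ < Ba^2+ < Cs^+ < I^-. Counting from the smallest, position 4 is Cs^+.

Cs^+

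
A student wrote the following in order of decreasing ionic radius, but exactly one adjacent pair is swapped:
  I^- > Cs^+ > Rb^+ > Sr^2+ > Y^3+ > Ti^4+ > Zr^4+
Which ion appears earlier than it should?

Compare adjacent ions: Ti^4+ and Zr^4+ are in one column with the same charge; the lighter period-4 ion has one fewer shell and is smaller — yet in this decreasing list Ti^4+ sits before Zr^4+. Nothing else is reversed, so Ti^4+ should move one place to the right.

Ti^4+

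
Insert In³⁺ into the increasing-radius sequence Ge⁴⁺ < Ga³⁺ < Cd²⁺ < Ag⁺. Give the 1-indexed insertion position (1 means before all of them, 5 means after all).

3

First list Z and electron count for each: Ge⁴⁺ has 28 e⁻ (Z=32), Ga³⁺ has 28 e⁻ (Z=31), In³⁺ has 46 e⁻ (Z=49), Cd²⁺ has 46 e⁻ (Z=48), Ag⁺ has 46 e⁻ (Z=47). Ge⁴⁺ < Ga³⁺ (both 28 e⁻, Z=32>31); Ga³⁺ < In³⁺ (same group, period 4 vs 5); In³⁺ < Cd²⁺ (isoelectronic, higher Z=49 is smaller); Cd²⁺ < Ag⁺ (isoelectronic, higher Z=48 is smaller).
The complete sequence is Ge⁴⁺ < Ga³⁺ < In³⁺ < Cd²⁺ < Ag⁺. In³⁺ sits at position 3.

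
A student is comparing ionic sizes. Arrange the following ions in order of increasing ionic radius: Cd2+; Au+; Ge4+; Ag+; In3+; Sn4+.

Ge4+ < Sn4+ < In3+ < Cd2+ < Ag+ < Au+

Electron counts and nuclear charges: Ge4+: 28 e⁻, Z=32, Sn4+: 46 e⁻, Z=50, In3+: 46 e⁻, Z=49, Cd2+: 46 e⁻, Z=48, Ag+: 46 e⁻, Z=47, Au+: 78 e⁻, Z=79. Ge4+ < Sn4+ (same group, period 4 vs 5); Sn4+ < In3+ (both 46 e⁻, Z=50>49); In3+ < Cd2+ (isoelectronic, higher Z=49 is smaller); Cd2+ < Ag+ (both 46 e⁻, Z=48>47); Ag+ < Au+ (same group, period 5 vs 6).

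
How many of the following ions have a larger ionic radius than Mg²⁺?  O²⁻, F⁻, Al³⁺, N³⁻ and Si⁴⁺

3

Isoelectronic series (10 e⁻ each). Size is set by nuclear charge: more protons means a smaller ion. Si⁴⁺ (Z=14), Al³⁺ (Z=13), Mg²⁺ (Z=12), F⁻ (Z=9), O²⁻ (Z=8), N³⁻ (Z=7).
Placing each against Mg²⁺: smaller — Si⁴⁺, Al³⁺; larger — F⁻, O²⁻, N³⁻. So 3 are larger.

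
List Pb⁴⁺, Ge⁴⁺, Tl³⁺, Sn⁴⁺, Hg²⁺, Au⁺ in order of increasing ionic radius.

First list Z and electron count for each: Ge⁴⁺ (Z=32, 28 e⁻), Sn⁴⁺ (Z=50, 46 e⁻), Pb⁴⁺ (Z=82, 78 e⁻), Tl³⁺ (Z=81, 78 e⁻), Hg²⁺ (Z=80, 78 e⁻), Au⁺ (Z=79, 78 e⁻). Ge⁴⁺ < Sn⁴⁺ (same group, 1 shell fewer); Sn⁴⁺ < Pb⁴⁺ (same group, 1 shell fewer); Pb⁴⁺ < Tl³⁺ (both 78 e⁻, Z=82>81); Tl³⁺ < Hg²⁺ (isoelectronic, higher Z=81 is smaller); Hg²⁺ < Au⁺ (both 78 e⁻, Z=80>79).

Ge⁴⁺ < Sn⁴⁺ < Pb⁴⁺ < Tl³⁺ < Hg²⁺ < Au⁺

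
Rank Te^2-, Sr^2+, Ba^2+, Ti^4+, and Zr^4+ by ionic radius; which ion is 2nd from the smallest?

Zr^4+

Tabulating Z and e⁻: Ti^4+ (Z=22, 18 e⁻), Zr^4+ (Z=40, 36 e⁻), Sr^2+ (Z=38, 36 e⁻), Ba^2+ (Z=56, 54 e⁻), Te^2- (Z=52, 54 e⁻). Ti^4+ < Zr^4+ (same group, 1 shell fewer); Zr^4+ < Sr^2+ (both 36 e⁻, Z=40>38); Sr^2+ < Ba^2+ (same group, period 5 vs 6); Ba^2+ < Te^2- (isoelectronic, higher Z=56 is smaller).
So the order is Ti^4+ < Zr^4+ < Sr^2+ < Ba^2+ < Te^2-; the 2nd-smallest ion is Zr^4+.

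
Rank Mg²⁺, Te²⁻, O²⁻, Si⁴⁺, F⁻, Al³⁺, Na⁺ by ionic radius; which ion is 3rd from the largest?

F⁻

Si⁴⁺ has 10 e⁻ (Z=14), Al³⁺ has 10 e⁻ (Z=13), Mg²⁺ has 10 e⁻ (Z=12), Na⁺ has 10 e⁻ (Z=11), F⁻ has 10 e⁻ (Z=9), O²⁻ has 10 e⁻ (Z=8), Te²⁻ has 54 e⁻ (Z=52). Si⁴⁺ < Al³⁺ (isoelectronic, higher Z=14 is smaller); Al³⁺ < Mg²⁺ (both 10 e⁻, Z=13>12); Mg²⁺ < Na⁺ (both 10 e⁻, Z=12>11); Na⁺ < F⁻ (both 10 e⁻, Z=11>9); F⁻ < O²⁻ (both 10 e⁻, Z=9>8); O²⁻ < Te²⁻ (same group, 3 shells fewer).
Ordering: Si⁴⁺ < Al³⁺ < Mg²⁺ < Na⁺ < F⁻ < O²⁻ < Te²⁻. The 3rd largest is F⁻.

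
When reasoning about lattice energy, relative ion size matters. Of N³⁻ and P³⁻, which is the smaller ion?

All are in the same group with charge -3. Radius grows down the group as n (the outermost shell) increases.

N³⁻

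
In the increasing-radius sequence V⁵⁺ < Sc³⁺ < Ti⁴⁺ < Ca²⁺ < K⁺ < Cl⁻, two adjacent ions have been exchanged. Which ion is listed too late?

Ti⁴⁺

Scanning neighbour by neighbour, only Sc³⁺/Ti⁴⁺ violates a trend: Ti⁴⁺ and Sc³⁺ share 18 electrons; the higher nuclear charge on Ti (Z=22) contracts it more, so Ti⁴⁺ < Sc³⁺. That makes Ti⁴⁺ the one sitting a position late relative to where it belongs.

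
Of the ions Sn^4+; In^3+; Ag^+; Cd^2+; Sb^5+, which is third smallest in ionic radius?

In^3+

All of these have 46 electrons (isoelectronic). With the same electron cloud, the ion with the most protons pulls it in tightest. Nuclear charges: Sb^5+ (Z=51), Sn^4+ (Z=50), In^3+ (Z=49), Cd^2+ (Z=48), Ag^+ (Z=47). Highest Z is smallest.
Full ascending order: Sb^5+ < Sn^4+ < In^3+ < Cd^2+ < Ag^+. Counting from the smallest, position 3 is In^3+.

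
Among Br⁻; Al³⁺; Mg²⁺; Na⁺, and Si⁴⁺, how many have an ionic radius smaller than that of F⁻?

Tabulating Z and e⁻: Si⁴⁺ has 10 e⁻ (Z=14), Al³⁺ has 10 e⁻ (Z=13), Mg²⁺ has 10 e⁻ (Z=12), Na⁺ has 10 e⁻ (Z=11), F⁻ has 10 e⁻ (Z=9), Br⁻ has 36 e⁻ (Z=35). Si⁴⁺ < Al³⁺ (both 10 e⁻, Z=14>13); Al³⁺ < Mg²⁺ (isoelectronic, higher Z=13 is smaller); Mg²⁺ < Na⁺ (isoelectronic, higher Z=12 is smaller); Na⁺ < F⁻ (both 10 e⁻, Z=11>9); F⁻ < Br⁻ (same group, period 2 vs 4).
Overall: Si⁴⁺ < Al³⁺ < Mg²⁺ < Na⁺ < F⁻ < Br⁻. F⁻ has 4 below it and 1 above. Count: 4.

4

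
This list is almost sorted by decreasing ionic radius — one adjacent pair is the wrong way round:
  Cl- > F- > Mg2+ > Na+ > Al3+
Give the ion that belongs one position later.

Check each adjacent pair. Mg2+ and Na+ are reversed: they are isoelectronic (10 e⁻) and Mg has more protons than Na (12 vs 11), making Mg2+ smaller. No other neighbouring pair contradicts the periodic trends, so Mg2+ is the ion listed too early.

Mg2+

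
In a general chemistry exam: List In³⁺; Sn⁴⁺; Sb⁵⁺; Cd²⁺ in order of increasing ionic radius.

Each ion has 46 electrons. The ranking follows nuclear charge in reverse — greater Z gives a smaller radius. Sb⁵⁺ (Z=51), Sn⁴⁺ (Z=50), In³⁺ (Z=49), Cd²⁺ (Z=48).

Sb⁵⁺ < Sn⁴⁺ < In³⁺ < Cd²⁺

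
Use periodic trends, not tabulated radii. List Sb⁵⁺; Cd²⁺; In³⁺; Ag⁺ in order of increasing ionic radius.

Sb⁵⁺ < In³⁺ < Cd²⁺ < Ag⁺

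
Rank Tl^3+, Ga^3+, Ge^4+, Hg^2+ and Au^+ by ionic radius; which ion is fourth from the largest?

Work out protons and electrons: Ge^4+ has 28 e⁻ (Z=32), Ga^3+ has 28 e⁻ (Z=31), Tl^3+ has 78 e⁻ (Z=81), Hg^2+ has 78 e⁻ (Z=80), Au^+ has 78 e⁻ (Z=79). Ge^4+ < Ga^3+ (isoelectronic, higher Z=32 is smaller); Ga^3+ < Tl^3+ (same group, period 4 vs 6); Tl^3+ < Hg^2+ (isoelectronic, higher Z=81 is smaller); Hg^2+ < Au^+ (both 78 e⁻, Z=80>79).
Ordering: Ge^4+ < Ga^3+ < Tl^3+ < Hg^2+ < Au^+. The fourth largest is Ga^3+.

Ga^3+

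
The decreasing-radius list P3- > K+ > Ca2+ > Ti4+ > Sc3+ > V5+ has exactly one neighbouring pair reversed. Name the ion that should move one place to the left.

Sc3+

Compare adjacent ions: Ti4+ and Sc3+ share 18 electrons; the higher nuclear charge on Ti (Z=22) contracts it more, so Ti4+ < Sc3+ — yet in this decreasing list Ti4+ sits before Sc3+. Nothing else is reversed, so Sc3+ should move one place to the left.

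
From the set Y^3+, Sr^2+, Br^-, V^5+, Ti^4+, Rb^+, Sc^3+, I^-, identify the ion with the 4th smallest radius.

Work out protons and electrons: V^5+ has 18 e⁻ (Z=23), Ti^4+ has 18 e⁻ (Z=22), Sc^3+ has 18 e⁻ (Z=21), Y^3+ has 36 e⁻ (Z=39), Sr^2+ has 36 e⁻ (Z=38), Rb^+ has 36 e⁻ (Z=37), Br^- has 36 e⁻ (Z=35), I^- has 54 e⁻ (Z=53). V^5+ < Ti^4+ (isoelectronic, higher Z=23 is smaller); Ti^4+ < Sc^3+ (isoelectronic, higher Z=22 is smaller); Sc^3+ < Y^3+ (same group, 1 shell fewer); Y^3+ < Sr^2+ (isoelectronic, higher Z=39 is smaller); Sr^2+ < Rb^+ (isoelectronic, higher Z=38 is smaller); Rb^+ < Br^- (both 36 e⁻, Z=37>35); Br^- < I^- (same group, period 4 vs 5).
Ordering: V^5+ < Ti^4+ < Sc^3+ < Y^3+ < Sr^2+ < Rb^+ < Br^- < I^-. The 4th smallest is Y^3+.

Y^3+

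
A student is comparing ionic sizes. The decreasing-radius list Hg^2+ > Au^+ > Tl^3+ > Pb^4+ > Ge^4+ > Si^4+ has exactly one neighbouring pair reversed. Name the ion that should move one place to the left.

Au^+

Scanning neighbour by neighbour, only Hg^2+/Au^+ violates a trend: they are isoelectronic (78 e⁻) and Hg has more protons than Au (80 vs 79), making Hg^2+ smaller. That makes Au^+ the one sitting a position late relative to where it belongs.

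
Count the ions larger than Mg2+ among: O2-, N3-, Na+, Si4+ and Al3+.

3

Each ion has 10 electrons. The ranking follows nuclear charge in reverse — greater Z gives a smaller radius. Si4+ (Z=14), Al3+ (Z=13), Mg2+ (Z=12), Na+ (Z=11), O2- (Z=8), N3- (Z=7).
Placing each against Mg2+: smaller — Si4+, Al3+; larger — Na+, O2-, N3-. That's 3.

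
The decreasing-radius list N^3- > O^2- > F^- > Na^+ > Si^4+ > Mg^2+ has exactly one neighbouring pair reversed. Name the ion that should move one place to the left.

Check each adjacent pair. Si^4+ and Mg^2+ are reversed: they are isoelectronic (10 e⁻) and Si has more protons than Mg (14 vs 12), making Si^4+ smaller. No other neighbouring pair contradicts the periodic trends, so Mg^2+ is the ion listed too late.

Mg^2+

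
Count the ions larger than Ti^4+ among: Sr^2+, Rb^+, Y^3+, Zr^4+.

4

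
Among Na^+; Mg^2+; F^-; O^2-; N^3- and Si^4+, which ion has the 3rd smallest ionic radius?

Na^+

These species are isoelectronic with 10 electrons. The only difference is the number of protons: Si^4+ (Z=14), Mg^2+ (Z=12), Na^+ (Z=11), F^- (Z=9), O^2- (Z=8), N^3- (Z=7). The strongest nuclear pull (Si^4+) gives the smallest ion.
That gives Si^4+ < Mg^2+ < Na^+ < F^- < O^2- < N^3-. From the smallest end, number 3 is Na^+.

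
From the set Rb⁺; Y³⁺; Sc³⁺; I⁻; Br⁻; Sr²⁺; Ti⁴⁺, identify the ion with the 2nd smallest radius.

Sc³⁺

Work out protons and electrons: Ti⁴⁺ has 18 e⁻ (Z=22), Sc³⁺ has 18 e⁻ (Z=21), Y³⁺ has 36 e⁻ (Z=39), Sr²⁺ has 36 e⁻ (Z=38), Rb⁺ has 36 e⁻ (Z=37), Br⁻ has 36 e⁻ (Z=35), I⁻ has 54 e⁻ (Z=53). Ti⁴⁺ < Sc³⁺ (both 18 e⁻, Z=22>21); Sc³⁺ < Y³⁺ (same group, period 4 vs 5); Y³⁺ < Sr²⁺ (isoelectronic, higher Z=39 is smaller); Sr²⁺ < Rb⁺ (both 36 e⁻, Z=38>37); Rb⁺ < Br⁻ (isoelectronic, higher Z=37 is smaller); Br⁻ < I⁻ (same group, period 4 vs 5).
So the order is Ti⁴⁺ < Sc³⁺ < Y³⁺ < Sr²⁺ < Rb⁺ < Br⁻ < I⁻; the 2nd-smallest ion is Sc³⁺.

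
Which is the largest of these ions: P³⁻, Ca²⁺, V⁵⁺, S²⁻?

P³⁻

These species are isoelectronic with 18 electrons. The only difference is the number of protons: V⁵⁺ (Z=23), Ca²⁺ (Z=20), S²⁻ (Z=16), P³⁻ (Z=15). The strongest nuclear pull (V⁵⁺) gives the smallest ion.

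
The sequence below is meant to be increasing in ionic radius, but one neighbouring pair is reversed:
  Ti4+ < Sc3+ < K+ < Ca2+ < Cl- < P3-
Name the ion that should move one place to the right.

K+

Compare adjacent ions: both have 18 electrons but Z(Ca)=20 > Z(K)=19, so Ca2+ should be the smaller of the two — yet in this increasing list K+ sits before Ca2+. Nothing else is reversed, so K+ should move one place to the right.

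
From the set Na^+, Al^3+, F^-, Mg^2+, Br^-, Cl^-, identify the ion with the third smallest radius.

Na^+

Al^3+ has 10 e⁻ (Z=13), Mg^2+ has 10 e⁻ (Z=12), Na^+ has 10 e⁻ (Z=11), F^- has 10 e⁻ (Z=9), Cl^- has 18 e⁻ (Z=17), Br^- has 36 e⁻ (Z=35). Al^3+ < Mg^2+ (both 10 e⁻, Z=13>12); Mg^2+ < Na^+ (isoelectronic, higher Z=12 is smaller); Na^+ < F^- (isoelectronic, higher Z=11 is smaller); F^- < Cl^- (same group, 1 shell fewer); Cl^- < Br^- (same group, 1 shell fewer).
So the order is Al^3+ < Mg^2+ < Na^+ < F^- < Cl^- < Br^-; the 3rd-smallest ion is Na^+.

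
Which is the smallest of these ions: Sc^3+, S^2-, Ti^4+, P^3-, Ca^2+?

Ti^4+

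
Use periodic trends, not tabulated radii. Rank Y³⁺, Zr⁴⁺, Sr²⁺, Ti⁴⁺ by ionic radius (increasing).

First list Z and electron count for each: Ti⁴⁺ (Z=22, 18 e⁻), Zr⁴⁺ (Z=40, 36 e⁻), Y³⁺ (Z=39, 36 e⁻), Sr²⁺ (Z=38, 36 e⁻). Ti⁴⁺ < Zr⁴⁺ (same group, 1 shell fewer); Zr⁴⁺ < Y³⁺ (isoelectronic, higher Z=40 is smaller); Y³⁺ < Sr²⁺ (isoelectronic, higher Z=39 is smaller).

Ti⁴⁺ < Zr⁴⁺ < Y³⁺ < Sr²⁺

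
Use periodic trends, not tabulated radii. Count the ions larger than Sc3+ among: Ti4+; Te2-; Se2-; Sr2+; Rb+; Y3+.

5

Tabulating Z and e⁻: Ti4+ has 18 e⁻ (Z=22), Sc3+ has 18 e⁻ (Z=21), Y3+ has 36 e⁻ (Z=39), Sr2+ has 36 e⁻ (Z=38), Rb+ has 36 e⁻ (Z=37), Se2- has 36 e⁻ (Z=34), Te2- has 54 e⁻ (Z=52). Ti4+ < Sc3+ (both 18 e⁻, Z=22>21); Sc3+ < Y3+ (same group, period 4 vs 5); Y3+ < Sr2+ (isoelectronic, higher Z=39 is smaller); Sr2+ < Rb+ (isoelectronic, higher Z=38 is smaller); Rb+ < Se2- (both 36 e⁻, Z=37>34); Se2- < Te2- (same group, period 4 vs 5).
Placing each against Sc3+: smaller — Ti4+; larger — Y3+, Sr2+, Rb+, Se2-, Te2-. So 5 are larger.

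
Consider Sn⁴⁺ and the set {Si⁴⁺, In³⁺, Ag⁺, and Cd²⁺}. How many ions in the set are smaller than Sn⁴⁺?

1

Si⁴⁺ has 10 e⁻ (Z=14), Sn⁴⁺ has 46 e⁻ (Z=50), In³⁺ has 46 e⁻ (Z=49), Cd²⁺ has 46 e⁻ (Z=48), Ag⁺ has 46 e⁻ (Z=47). Si⁴⁺ < Sn⁴⁺ (same group, period 3 vs 5); Sn⁴⁺ < In³⁺ (isoelectronic, higher Z=50 is smaller); In³⁺ < Cd²⁺ (isoelectronic, higher Z=49 is smaller); Cd²⁺ < Ag⁺ (isoelectronic, higher Z=48 is smaller).
Ordering all of them (including Sn⁴⁺) by radius gives Si⁴⁺ < Sn⁴⁺ < In³⁺ < Cd²⁺ < Ag⁺. Count: 1.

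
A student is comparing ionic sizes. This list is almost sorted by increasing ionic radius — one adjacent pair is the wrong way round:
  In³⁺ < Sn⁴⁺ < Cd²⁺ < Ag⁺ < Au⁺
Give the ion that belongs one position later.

In³⁺

Compare adjacent ions: Sn⁴⁺ and In³⁺ share 46 electrons; the higher nuclear charge on Sn (Z=50) contracts it more, so Sn⁴⁺ < In³⁺ — yet in this increasing list In³⁺ sits before Sn⁴⁺. Nothing else is reversed, so In³⁺ should move one place to the right.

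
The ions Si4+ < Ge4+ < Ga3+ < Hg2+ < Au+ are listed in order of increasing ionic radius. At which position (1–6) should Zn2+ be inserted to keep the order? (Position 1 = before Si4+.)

Si4+ has 10 e⁻ (Z=14), Ge4+ has 28 e⁻ (Z=32), Ga3+ has 28 e⁻ (Z=31), Zn2+ has 28 e⁻ (Z=30), Hg2+ has 78 e⁻ (Z=80), Au+ has 78 e⁻ (Z=79). Si4+ < Ge4+ (same group, 1 shell fewer); Ge4+ < Ga3+ (isoelectronic, higher Z=32 is smaller); Ga3+ < Zn2+ (both 28 e⁻, Z=31>30); Zn2+ < Hg2+ (same group, 2 shells fewer); Hg2+ < Au+ (both 78 e⁻, Z=80>79).
Merged order: Si4+ < Ge4+ < Ga3+ < Zn2+ < Hg2+ < Au+ — Zn2+ is number 4.

4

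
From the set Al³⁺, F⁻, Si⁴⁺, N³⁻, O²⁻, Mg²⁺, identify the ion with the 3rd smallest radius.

Mg²⁺

Isoelectronic series (10 e⁻ each). Size is set by nuclear charge: more protons means a smaller ion. Si⁴⁺ (Z=14), Al³⁺ (Z=13), Mg²⁺ (Z=12), F⁻ (Z=9), O²⁻ (Z=8), N³⁻ (Z=7).
Ordering: Si⁴⁺ < Al³⁺ < Mg²⁺ < F⁻ < O²⁻ < N³⁻. The 3rd smallest is Mg²⁺.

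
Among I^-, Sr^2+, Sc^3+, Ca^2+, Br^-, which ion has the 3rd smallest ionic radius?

Sc^3+ (Z=21, 18 e⁻), Ca^2+ (Z=20, 18 e⁻), Sr^2+ (Z=38, 36 e⁻), Br^- (Z=35, 36 e⁻), I^- (Z=53, 54 e⁻). Sc^3+ < Ca^2+ (both 18 e⁻, Z=21>20); Ca^2+ < Sr^2+ (same group, period 4 vs 5); Sr^2+ < Br^- (isoelectronic, higher Z=38 is smaller); Br^- < I^- (same group, period 4 vs 5).
So the order is Sc^3+ < Ca^2+ < Sr^2+ < Br^- < I^-; the 3rd-smallest ion is Sr^2+.

Sr^2+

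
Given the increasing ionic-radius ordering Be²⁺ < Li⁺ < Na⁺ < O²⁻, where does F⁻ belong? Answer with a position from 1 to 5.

Tabulating Z and e⁻: Be²⁺ has 2 e⁻ (Z=4), Li⁺ has 2 e⁻ (Z=3), Na⁺ has 10 e⁻ (Z=11), F⁻ has 10 e⁻ (Z=9), O²⁻ has 10 e⁻ (Z=8). Be²⁺ < Li⁺ (both 2 e⁻, Z=4>3); Li⁺ < Na⁺ (same group, 1 shell fewer); Na⁺ < F⁻ (isoelectronic, higher Z=11 is smaller); F⁻ < O²⁻ (isoelectronic, higher Z=9 is smaller).
Merged order: Be²⁺ < Li⁺ < Na⁺ < F⁻ < O²⁻ — F⁻ is number 4.

4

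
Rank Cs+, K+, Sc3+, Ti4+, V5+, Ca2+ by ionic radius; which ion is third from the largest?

Ca2+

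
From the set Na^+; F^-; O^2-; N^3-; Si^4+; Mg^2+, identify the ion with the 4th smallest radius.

F^-

All of these have 10 electrons (isoelectronic). With the same electron cloud, the ion with the most protons pulls it in tightest. Nuclear charges: Si^4+ (Z=14), Mg^2+ (Z=12), Na^+ (Z=11), F^- (Z=9), O^2- (Z=8), N^3- (Z=7). Highest Z is smallest.
That gives Si^4+ < Mg^2+ < Na^+ < F^- < O^2- < N^3-. From the smallest end, number 4 is F^-.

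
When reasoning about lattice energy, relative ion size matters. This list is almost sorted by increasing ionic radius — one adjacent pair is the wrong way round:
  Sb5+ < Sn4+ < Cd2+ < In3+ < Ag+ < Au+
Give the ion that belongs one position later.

Compare adjacent ions: both have 46 electrons but Z(In)=49 > Z(Cd)=48, so In3+ should be the smaller of the two — yet in this increasing list Cd2+ sits before In3+. Nothing else is reversed, so Cd2+ should move one place to the right.

Cd2+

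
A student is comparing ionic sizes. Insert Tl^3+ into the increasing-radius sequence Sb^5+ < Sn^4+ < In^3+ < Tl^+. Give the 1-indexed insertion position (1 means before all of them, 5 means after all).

Sb^5+ has 46 e⁻ (Z=51), Sn^4+ has 46 e⁻ (Z=50), In^3+ has 46 e⁻ (Z=49), Tl^3+ has 78 e⁻ (Z=81), Tl^+ has 80 e⁻ (Z=81). Sb^5+ < Sn^4+ (both 46 e⁻, Z=51>50); Sn^4+ < In^3+ (isoelectronic, higher Z=50 is smaller); In^3+ < Tl^3+ (same group, 1 shell fewer); Tl^3+ < Tl^+ (same element, +3 vs +1).
The complete sequence is Sb^5+ < Sn^4+ < In^3+ < Tl^3+ < Tl^+. Tl^3+ sits at position 4.

4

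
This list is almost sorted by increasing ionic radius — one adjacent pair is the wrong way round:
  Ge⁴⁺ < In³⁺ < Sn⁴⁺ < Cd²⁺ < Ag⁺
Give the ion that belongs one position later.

Scanning neighbour by neighbour, only In³⁺/Sn⁴⁺ violates a trend: Sn⁴⁺ and In³⁺ share 46 electrons; the higher nuclear charge on Sn (Z=50) contracts it more, so Sn⁴⁺ < In³⁺. That makes In³⁺ the one sitting a position early relative to where it belongs.

In³⁺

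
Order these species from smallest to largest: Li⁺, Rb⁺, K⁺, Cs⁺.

All are in the same group with charge +1. Radius grows down the group as n (the outermost shell) increases.

Li⁺ < K⁺ < Rb⁺ < Cs⁺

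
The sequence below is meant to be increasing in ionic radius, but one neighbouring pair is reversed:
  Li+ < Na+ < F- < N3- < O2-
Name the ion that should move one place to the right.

N3-

Check each adjacent pair. N3- and O2- are reversed: they are isoelectronic (10 e⁻) and O has more protons than N (8 vs 7), making O2- smaller. No other neighbouring pair contradicts the periodic trends, so N3- is the ion listed too early.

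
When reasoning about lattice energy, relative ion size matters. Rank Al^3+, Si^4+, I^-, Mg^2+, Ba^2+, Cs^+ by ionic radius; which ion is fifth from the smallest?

Cs^+

Tabulating Z and e⁻: Si^4+ (Z=14, 10 e⁻), Al^3+ (Z=13, 10 e⁻), Mg^2+ (Z=12, 10 e⁻), Ba^2+ (Z=56, 54 e⁻), Cs^+ (Z=55, 54 e⁻), I^- (Z=53, 54 e⁻). Si^4+ < Al^3+ (isoelectronic, higher Z=14 is smaller); Al^3+ < Mg^2+ (both 10 e⁻, Z=13>12); Mg^2+ < Ba^2+ (same group, period 3 vs 6); Ba^2+ < Cs^+ (both 54 e⁻, Z=56>55); Cs^+ < I^- (isoelectronic, higher Z=55 is smaller).
That gives Si^4+ < Al^3+ < Mg^2+ < Ba^2+ < Cs^+ < I^-. From the smallest end, number 5 is Cs^+.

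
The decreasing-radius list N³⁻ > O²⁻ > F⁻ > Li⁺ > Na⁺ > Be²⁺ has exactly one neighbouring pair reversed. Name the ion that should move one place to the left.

Na⁺

Compare adjacent ions: Li⁺ and Na⁺ are in one column with the same charge; the lighter period-2 ion has one fewer shell and is smaller — yet in this decreasing list Li⁺ sits before Na⁺. Nothing else is reversed, so Na⁺ should move one place to the left.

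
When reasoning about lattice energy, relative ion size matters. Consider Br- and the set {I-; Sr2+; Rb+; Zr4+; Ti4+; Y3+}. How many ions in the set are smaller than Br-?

Electron counts and nuclear charges: Ti4+ has 18 e⁻ (Z=22), Zr4+ has 36 e⁻ (Z=40), Y3+ has 36 e⁻ (Z=39), Sr2+ has 36 e⁻ (Z=38), Rb+ has 36 e⁻ (Z=37), Br- has 36 e⁻ (Z=35), I- has 54 e⁻ (Z=53). Ti4+ < Zr4+ (same group, 1 shell fewer); Zr4+ < Y3+ (isoelectronic, higher Z=40 is smaller); Y3+ < Sr2+ (isoelectronic, higher Z=39 is smaller); Sr2+ < Rb+ (both 36 e⁻, Z=38>37); Rb+ < Br- (both 36 e⁻, Z=37>35); Br- < I- (same group, 1 shell fewer).
Relative to Br-, the ions that are smaller are Ti4+, Zr4+, Y3+, Sr2+, Rb+. That's 5.

5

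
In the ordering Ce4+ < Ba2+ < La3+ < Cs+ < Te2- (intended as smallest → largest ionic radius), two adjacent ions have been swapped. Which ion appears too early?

Ba2+

Compare adjacent ions: La3+ and Ba2+ share 54 electrons; the higher nuclear charge on La (Z=57) contracts it more, so La3+ < Ba2+ — yet in this increasing list Ba2+ sits before La3+. Nothing else is reversed, so Ba2+ should move one place to the right.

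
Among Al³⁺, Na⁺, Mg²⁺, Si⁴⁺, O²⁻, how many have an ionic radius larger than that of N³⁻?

All of these have 10 electrons (isoelectronic). With the same electron cloud, the ion with the most protons pulls it in tightest. Nuclear charges: Si⁴⁺ (Z=14), Al³⁺ (Z=13), Mg²⁺ (Z=12), Na⁺ (Z=11), O²⁻ (Z=8), N³⁻ (Z=7). Highest Z is smallest.
Relative to N³⁻, the ions that are larger are none. That's 0.

0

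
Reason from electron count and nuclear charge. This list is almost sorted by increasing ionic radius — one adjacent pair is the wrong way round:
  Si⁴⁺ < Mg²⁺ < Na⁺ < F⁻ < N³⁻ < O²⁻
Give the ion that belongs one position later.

N³⁻

Scanning neighbour by neighbour, only N³⁻/O²⁻ violates a trend: they are isoelectronic (10 e⁻) and O has more protons than N (8 vs 7), making O²⁻ smaller. That makes N³⁻ the one sitting a position early relative to where it belongs.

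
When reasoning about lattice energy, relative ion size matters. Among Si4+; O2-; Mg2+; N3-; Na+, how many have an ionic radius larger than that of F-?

Each ion has 10 electrons. The ranking follows nuclear charge in reverse — greater Z gives a smaller radius. Si4+ (Z=14), Mg2+ (Z=12), Na+ (Z=11), F- (Z=9), O2- (Z=8), N3- (Z=7).
Overall: Si4+ < Mg2+ < Na+ < F- < O2- < N3-. F- has 3 below it and 2 above. Count: 2.

2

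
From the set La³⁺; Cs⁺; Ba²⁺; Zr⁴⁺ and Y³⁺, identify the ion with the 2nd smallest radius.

Y³⁺

Work out protons and electrons: Zr⁴⁺ has 36 e⁻ (Z=40), Y³⁺ has 36 e⁻ (Z=39), La³⁺ has 54 e⁻ (Z=57), Ba²⁺ has 54 e⁻ (Z=56), Cs⁺ has 54 e⁻ (Z=55). Zr⁴⁺ < Y³⁺ (isoelectronic, higher Z=40 is smaller); Y³⁺ < La³⁺ (same group, period 5 vs 6); La³⁺ < Ba²⁺ (isoelectronic, higher Z=57 is smaller); Ba²⁺ < Cs⁺ (isoelectronic, higher Z=56 is smaller).
That gives Zr⁴⁺ < Y³⁺ < La³⁺ < Ba²⁺ < Cs⁺. From the smallest end, number 2 is Y³⁺.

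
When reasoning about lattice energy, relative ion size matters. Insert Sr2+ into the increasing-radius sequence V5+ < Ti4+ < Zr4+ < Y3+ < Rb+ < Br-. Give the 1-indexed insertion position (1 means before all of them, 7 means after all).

5

V5+ (Z=23, 18 e⁻), Ti4+ (Z=22, 18 e⁻), Zr4+ (Z=40, 36 e⁻), Y3+ (Z=39, 36 e⁻), Sr2+ (Z=38, 36 e⁻), Rb+ (Z=37, 36 e⁻), Br- (Z=35, 36 e⁻). V5+ < Ti4+ (isoelectronic, higher Z=23 is smaller); Ti4+ < Zr4+ (same group, 1 shell fewer); Zr4+ < Y3+ (both 36 e⁻, Z=40>39); Y3+ < Sr2+ (isoelectronic, higher Z=39 is smaller); Sr2+ < Rb+ (both 36 e⁻, Z=38>37); Rb+ < Br- (both 36 e⁻, Z=37>35).
Putting Sr2+ in gives V5+ < Ti4+ < Zr4+ < Y3+ < Sr2+ < Rb+ < Br-; it lands at slot 5.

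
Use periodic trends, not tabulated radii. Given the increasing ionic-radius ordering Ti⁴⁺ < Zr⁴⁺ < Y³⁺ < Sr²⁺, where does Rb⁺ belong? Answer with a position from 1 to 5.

5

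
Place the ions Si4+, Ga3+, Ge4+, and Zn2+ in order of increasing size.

First list Z and electron count for each: Si4+: 10 e⁻, Z=14, Ge4+: 28 e⁻, Z=32, Ga3+: 28 e⁻, Z=31, Zn2+: 28 e⁻, Z=30. Si4+ < Ge4+ (same group, period 3 vs 4); Ge4+ < Ga3+ (both 28 e⁻, Z=32>31); Ga3+ < Zn2+ (isoelectronic, higher Z=31 is smaller).

Si4+ < Ge4+ < Ga3+ < Zn2+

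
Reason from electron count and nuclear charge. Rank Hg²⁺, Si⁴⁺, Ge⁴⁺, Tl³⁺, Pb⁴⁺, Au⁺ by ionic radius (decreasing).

Au⁺ > Hg²⁺ > Tl³⁺ > Pb⁴⁺ > Ge⁴⁺ > Si⁴⁺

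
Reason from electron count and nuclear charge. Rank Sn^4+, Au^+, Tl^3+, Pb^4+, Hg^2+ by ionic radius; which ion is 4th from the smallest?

Sn^4+: 46 e⁻, Z=50, Pb^4+: 78 e⁻, Z=82, Tl^3+: 78 e⁻, Z=81, Hg^2+: 78 e⁻, Z=80, Au^+: 78 e⁻, Z=79. Sn^4+ < Pb^4+ (same group, 1 shell fewer); Pb^4+ < Tl^3+ (both 78 e⁻, Z=82>81); Tl^3+ < Hg^2+ (both 78 e⁻, Z=81>80); Hg^2+ < Au^+ (isoelectronic, higher Z=80 is smaller).
Ordering: Sn^4+ < Pb^4+ < Tl^3+ < Hg^2+ < Au^+. The 4th smallest is Hg^2+.

Hg^2+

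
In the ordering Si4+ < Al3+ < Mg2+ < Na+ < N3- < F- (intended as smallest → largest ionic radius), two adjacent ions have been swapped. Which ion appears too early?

N3-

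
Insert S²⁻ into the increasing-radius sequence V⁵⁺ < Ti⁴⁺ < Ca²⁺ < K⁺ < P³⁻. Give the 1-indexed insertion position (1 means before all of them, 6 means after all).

Each ion has 18 electrons. The ranking follows nuclear charge in reverse — greater Z gives a smaller radius. V⁵⁺ (Z=23), Ti⁴⁺ (Z=22), Ca²⁺ (Z=20), K⁺ (Z=19), S²⁻ (Z=16), P³⁻ (Z=15).
The complete sequence is V⁵⁺ < Ti⁴⁺ < Ca²⁺ < K⁺ < S²⁻ < P³⁻. S²⁻ sits at position 5.

5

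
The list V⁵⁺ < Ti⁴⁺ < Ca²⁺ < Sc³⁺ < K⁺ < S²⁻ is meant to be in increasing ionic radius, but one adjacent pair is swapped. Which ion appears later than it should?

Sc³⁺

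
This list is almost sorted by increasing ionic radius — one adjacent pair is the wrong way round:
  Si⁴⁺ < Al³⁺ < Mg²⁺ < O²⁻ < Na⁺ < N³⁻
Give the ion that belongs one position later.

O²⁻

Scanning neighbour by neighbour, only O²⁻/Na⁺ violates a trend: both have 10 electrons but Z(Na)=11 > Z(O)=8, so Na⁺ should be the smaller of the two. That makes O²⁻ the one sitting a position early relative to where it belongs.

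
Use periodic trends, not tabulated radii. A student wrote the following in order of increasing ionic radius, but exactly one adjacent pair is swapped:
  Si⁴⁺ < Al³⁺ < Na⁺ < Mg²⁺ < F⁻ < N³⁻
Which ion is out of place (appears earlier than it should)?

Na⁺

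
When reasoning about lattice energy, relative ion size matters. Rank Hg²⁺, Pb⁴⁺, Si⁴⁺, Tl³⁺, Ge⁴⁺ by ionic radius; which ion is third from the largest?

Pb⁴⁺

Tabulating Z and e⁻: Si⁴⁺: 10 e⁻, Z=14, Ge⁴⁺: 28 e⁻, Z=32, Pb⁴⁺: 78 e⁻, Z=82, Tl³⁺: 78 e⁻, Z=81, Hg²⁺: 78 e⁻, Z=80. Si⁴⁺ < Ge⁴⁺ (same group, 1 shell fewer); Ge⁴⁺ < Pb⁴⁺ (same group, period 4 vs 6); Pb⁴⁺ < Tl³⁺ (isoelectronic, higher Z=82 is smaller); Tl³⁺ < Hg²⁺ (isoelectronic, higher Z=81 is smaller).
Full ascending order: Si⁴⁺ < Ge⁴⁺ < Pb⁴⁺ < Tl³⁺ < Hg²⁺. Counting from the largest, position 3 is Pb⁴⁺.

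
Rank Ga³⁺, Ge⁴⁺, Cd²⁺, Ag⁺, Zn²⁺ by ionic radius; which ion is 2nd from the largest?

Tabulating Z and e⁻: Ge⁴⁺: 28 e⁻, Z=32, Ga³⁺: 28 e⁻, Z=31, Zn²⁺: 28 e⁻, Z=30, Cd²⁺: 46 e⁻, Z=48, Ag⁺: 46 e⁻, Z=47. Ge⁴⁺ < Ga³⁺ (both 28 e⁻, Z=32>31); Ga³⁺ < Zn²⁺ (isoelectronic, higher Z=31 is smaller); Zn²⁺ < Cd²⁺ (same group, period 4 vs 5); Cd²⁺ < Ag⁺ (isoelectronic, higher Z=48 is smaller).
Ordering: Ge⁴⁺ < Ga³⁺ < Zn²⁺ < Cd²⁺ < Ag⁺. The 2nd largest is Cd²⁺.

Cd²⁺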